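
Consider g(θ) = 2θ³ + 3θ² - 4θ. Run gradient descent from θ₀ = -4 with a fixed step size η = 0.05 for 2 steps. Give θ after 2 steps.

g′(θ) = 6θ² + 6θ - 4
Step 1: g′(-4) = 68; θ₁ = -4 − 0.05·68 = -7.4
Step 2: g′(-7.4) = 280.16; θ₂ = -7.4 − 0.05·280.16 = -21.408

-21.408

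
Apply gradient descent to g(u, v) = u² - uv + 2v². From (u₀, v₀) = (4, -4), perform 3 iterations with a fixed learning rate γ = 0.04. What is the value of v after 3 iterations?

∇g = (2u - v, -u + 4v)
Step 1: at (4, -4), ∇g = (12, -20) → (4, -4) − 0.04·(12, -20) = (3.52, -3.2)
Step 2: at (3.52, -3.2), ∇g = (10.24, -16.32) → (3.52, -3.2) − 0.04·(10.24, -16.32) = (3.1104, -2.5472)
Step 3: at (3.1104, -2.5472), ∇g = (8.768, -13.2992) → (3.1104, -2.5472) − 0.04·(8.768, -13.2992) = (2.75968, -2.015232)
v = -2.015232

-2.015232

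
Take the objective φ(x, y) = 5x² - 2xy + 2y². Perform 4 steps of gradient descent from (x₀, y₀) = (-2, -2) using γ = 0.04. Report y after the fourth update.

-1.28889344

∇φ = (10x - 2y, -2x + 4y)
Step 1: at (-2, -2), ∇φ = (-16, -4) → (-2, -2) − 0.04·(-16, -4) = (-1.36, -1.84)
Step 2: at (-1.36, -1.84), ∇φ = (-9.92, -4.64) → (-1.36, -1.84) − 0.04·(-9.92, -4.64) = (-0.9632, -1.6544)
Step 3: at (-0.9632, -1.6544), ∇φ = (-6.3232, -4.6912) → (-0.9632, -1.6544) − 0.04·(-6.3232, -4.6912) = (-0.710272, -1.466752)
Step 4: at (-0.710272, -1.466752), ∇φ = (-4.169216, -4.446464) → (-0.710272, -1.466752) − 0.04·(-4.169216, -4.446464) = (-0.54350336, -1.28889344)
y = -1.28889344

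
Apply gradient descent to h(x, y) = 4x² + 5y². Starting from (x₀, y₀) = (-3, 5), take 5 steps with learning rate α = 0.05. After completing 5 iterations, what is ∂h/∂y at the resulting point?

∇h = (8x, 10y)
Step 1: at (-3, 5), ∇h = (-24, 50) → (-3, 5) − 0.05·(-24, 50) = (-1.8, 2.5)
Step 2: at (-1.8, 2.5), ∇h = (-14.4, 25) → (-1.8, 2.5) − 0.05·(-14.4, 25) = (-1.08, 1.25)
Step 3: at (-1.08, 1.25), ∇h = (-8.64, 12.5) → (-1.08, 1.25) − 0.05·(-8.64, 12.5) = (-0.648, 0.625)
Step 4: at (-0.648, 0.625), ∇h = (-5.184, 6.25) → (-0.648, 0.625) − 0.05·(-5.184, 6.25) = (-0.3888, 0.3125)
Step 5: at (-0.3888, 0.3125), ∇h = (-3.1104, 3.125) → (-0.3888, 0.3125) − 0.05·(-3.1104, 3.125) = (-0.23328, 0.15625)
∂h/∂y at (-0.23328, 0.15625) = 1.5625

1.5625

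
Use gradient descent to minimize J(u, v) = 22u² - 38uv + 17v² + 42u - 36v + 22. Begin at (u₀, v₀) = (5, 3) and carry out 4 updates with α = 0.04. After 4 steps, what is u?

∇J = (44u - 38v + 42, -38u + 34v - 36)
Step 1: at (5, 3), ∇J = (148, -124) → (5, 3) − 0.04·(148, -124) = (-0.92, 7.96)
Step 2: at (-0.92, 7.96), ∇J = (-300.96, 269.6) → (-0.92, 7.96) − 0.04·(-300.96, 269.6) = (11.1184, -2.824)
Step 3: at (11.1184, -2.824), ∇J = (638.5216, -554.5152) → (11.1184, -2.824) − 0.04·(638.5216, -554.5152) = (-14.422464, 19.356608)
Step 4: at (-14.422464, 19.356608), ∇J = (-1328.13952, 1170.178304) → (-14.422464, 19.356608) − 0.04·(-1328.13952, 1170.178304) = (38.7031168, -27.45052416)
u = 38.7031168

38.7031168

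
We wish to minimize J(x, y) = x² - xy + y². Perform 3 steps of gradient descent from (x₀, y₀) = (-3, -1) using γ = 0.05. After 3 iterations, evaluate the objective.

∇J = (2x - y, -x + 2y)
Step 1: at (-3, -1), ∇J = (-5, 1) → (-3, -1) − 0.05·(-5, 1) = (-2.75, -1.05)
Step 2: at (-2.75, -1.05), ∇J = (-4.45, 0.65) → (-2.75, -1.05) − 0.05·(-4.45, 0.65) = (-2.5275, -1.0825)
Step 3: at (-2.5275, -1.0825), ∇J = (-3.9725, 0.3625) → (-2.5275, -1.0825) − 0.05·(-3.9725, 0.3625) = (-2.328875, -1.100625)
J(-2.328875, -1.100625) = 4.071816109375

4.071816109375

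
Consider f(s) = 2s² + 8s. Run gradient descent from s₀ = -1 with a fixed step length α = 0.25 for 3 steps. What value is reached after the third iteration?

f′(s) = 4s + 8
Step 1: f′(-1) = 4; s₁ = -1 − 0.25·4 = -2
Step 2: f′(-2) = 0; s₂ = -2 − 0.25·0 = -2
Step 3: f′(-2) = 0; s₃ = -2 − 0.25·0 = -2

-2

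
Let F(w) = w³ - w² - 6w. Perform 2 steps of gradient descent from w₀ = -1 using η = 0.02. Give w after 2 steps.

F′(w) = 3w² - 2w - 6
w₁ = -1 − 0.02·(-1) = -0.98
w₂ = -0.98 − 0.02·(-1.1588) = -0.956824

-0.956824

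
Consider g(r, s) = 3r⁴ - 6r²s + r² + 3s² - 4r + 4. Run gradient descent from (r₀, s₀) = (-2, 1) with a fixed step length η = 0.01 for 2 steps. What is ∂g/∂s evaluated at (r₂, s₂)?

-0.0674044416

∇g = (12r³ - 12rs + 2r - 4, -6r² + 6s)
Step 1: at (-2, 1), ∇g = (-80, -18) → (-2, 1) − 0.01·(-80, -18) = (-1.2, 1.18)
Step 2: at (-1.2, 1.18), ∇g = (-10.144, -1.56) → (-1.2, 1.18) − 0.01·(-10.144, -1.56) = (-1.09856, 1.1956)
∂g/∂s at (-1.09856, 1.1956) = -0.0674044416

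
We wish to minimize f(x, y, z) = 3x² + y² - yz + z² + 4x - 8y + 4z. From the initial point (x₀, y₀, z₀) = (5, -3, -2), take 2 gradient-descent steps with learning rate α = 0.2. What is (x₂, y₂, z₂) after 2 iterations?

(-0.44, 0.72, -2.48)

∇f = (6x + 4, 2y - z - 8, -y + 2z + 4)
(x₁, y₁, z₁) = (5, -3, -2) − 0.2·(34, -12, 3) = (-1.8, -0.6, -2.6)
(x₂, y₂, z₂) = (-1.8, -0.6, -2.6) − 0.2·(-6.8, -6.6, -0.6) = (-0.44, 0.72, -2.48)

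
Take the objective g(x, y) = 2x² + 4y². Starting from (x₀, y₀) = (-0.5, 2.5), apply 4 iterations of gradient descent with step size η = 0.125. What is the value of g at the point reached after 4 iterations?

∇g = (4x, 8y)
(x₁, y₁) = (-0.5, 2.5) − 0.125·(-2, 20) = (-0.25, 0)
(x₂, y₂) = (-0.25, 0) − 0.125·(-1, 0) = (-0.125, 0)
(x₃, y₃) = (-0.125, 0) − 0.125·(-0.5, 0) = (-0.0625, 0)
(x₄, y₄) = (-0.0625, 0) − 0.125·(-0.25, 0) = (-0.03125, 0)
g(-0.03125, 0) = 0.001953125

0.001953125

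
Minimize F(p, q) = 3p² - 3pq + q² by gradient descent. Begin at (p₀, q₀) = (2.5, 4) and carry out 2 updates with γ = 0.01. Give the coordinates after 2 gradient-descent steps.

∇F = (6p - 3q, -3p + 2q)
Step 1: at (2.5, 4), ∇F = (3, 0.5) → (2.5, 4) − 0.01·(3, 0.5) = (2.47, 3.995)
Step 2: at (2.47, 3.995), ∇F = (2.835, 0.58) → (2.47, 3.995) − 0.01·(2.835, 0.58) = (2.44165, 3.9892)

(2.44165, 3.9892)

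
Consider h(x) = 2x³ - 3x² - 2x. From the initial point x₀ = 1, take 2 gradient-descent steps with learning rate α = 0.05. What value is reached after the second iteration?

h′(x) = 6x² - 6x - 2
x₁ = 1 − 0.05·(-2) = 1.1
x₂ = 1.1 − 0.05·(-1.34) = 1.167

1.167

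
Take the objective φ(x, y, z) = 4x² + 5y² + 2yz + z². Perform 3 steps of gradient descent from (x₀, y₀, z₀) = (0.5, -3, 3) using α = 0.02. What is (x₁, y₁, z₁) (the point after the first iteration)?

(0.42, -2.52, 3)

∇φ = (8x, 10y + 2z, 2y + 2z)
(x₁, y₁, z₁) = (0.5, -3, 3) − 0.02·(4, -24, 0) = (0.42, -2.52, 3)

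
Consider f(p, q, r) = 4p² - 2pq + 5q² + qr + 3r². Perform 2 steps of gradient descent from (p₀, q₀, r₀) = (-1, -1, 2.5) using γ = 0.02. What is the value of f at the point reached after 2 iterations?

14.40644324

∇f = (8p - 2q, -2p + 10q + r, q + 6r)
Step 1: at (-1, -1, 2.5), ∇f = (-6, -5.5, 14) → (-1, -1, 2.5) − 0.02·(-6, -5.5, 14) = (-0.88, -0.89, 2.22)
Step 2: at (-0.88, -0.89, 2.22), ∇f = (-5.26, -4.92, 12.43) → (-0.88, -0.89, 2.22) − 0.02·(-5.26, -4.92, 12.43) = (-0.7748, -0.7916, 1.9714)
f(-0.7748, -0.7916, 1.9714) = 14.40644324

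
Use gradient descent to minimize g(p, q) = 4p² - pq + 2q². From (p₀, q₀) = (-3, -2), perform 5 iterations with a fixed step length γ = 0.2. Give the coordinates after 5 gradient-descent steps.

∇g = (8p - q, -p + 4q)
Step 1: at (-3, -2), ∇g = (-22, -5) → (-3, -2) − 0.2·(-22, -5) = (1.4, -1)
Step 2: at (1.4, -1), ∇g = (12.2, -5.4) → (1.4, -1) − 0.2·(12.2, -5.4) = (-1.04, 0.08)
Step 3: at (-1.04, 0.08), ∇g = (-8.4, 1.36) → (-1.04, 0.08) − 0.2·(-8.4, 1.36) = (0.64, -0.192)
Step 4: at (0.64, -0.192), ∇g = (5.312, -1.408) → (0.64, -0.192) − 0.2·(5.312, -1.408) = (-0.4224, 0.0896)
Step 5: at (-0.4224, 0.0896), ∇g = (-3.4688, 0.7808) → (-0.4224, 0.0896) − 0.2·(-3.4688, 0.7808) = (0.27136, -0.06656)

(0.27136, -0.06656)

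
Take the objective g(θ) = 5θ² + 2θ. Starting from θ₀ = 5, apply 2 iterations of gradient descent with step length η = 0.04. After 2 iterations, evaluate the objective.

17.32192

g′(θ) = 10θ + 2
θ₁ = 5 − 0.04·52 = 2.92
θ₂ = 2.92 − 0.04·31.2 = 1.672
g(1.672) = 17.32192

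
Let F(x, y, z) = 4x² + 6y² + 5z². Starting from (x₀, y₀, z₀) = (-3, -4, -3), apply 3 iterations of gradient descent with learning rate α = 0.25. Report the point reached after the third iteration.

(3, 32, 10.125)

∇F = (8x, 12y, 10z)
Step 1: at (-3, -4, -3), ∇F = (-24, -48, -30) → (-3, -4, -3) − 0.25·(-24, -48, -30) = (3, 8, 4.5)
Step 2: at (3, 8, 4.5), ∇F = (24, 96, 45) → (3, 8, 4.5) − 0.25·(24, 96, 45) = (-3, -16, -6.75)
Step 3: at (-3, -16, -6.75), ∇F = (-24, -192, -67.5) → (-3, -16, -6.75) − 0.25·(-24, -192, -67.5) = (3, 32, 10.125)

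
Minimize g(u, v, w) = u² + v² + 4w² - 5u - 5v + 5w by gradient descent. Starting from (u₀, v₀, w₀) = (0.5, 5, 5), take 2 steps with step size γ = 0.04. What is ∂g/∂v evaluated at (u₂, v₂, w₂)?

4.232

∇g = (2u - 5, 2v - 5, 8w + 5)
Step 1: at (0.5, 5, 5), ∇g = (-4, 5, 45) → (0.5, 5, 5) − 0.04·(-4, 5, 45) = (0.66, 4.8, 3.2)
Step 2: at (0.66, 4.8, 3.2), ∇g = (-3.68, 4.6, 30.6) → (0.66, 4.8, 3.2) − 0.04·(-3.68, 4.6, 30.6) = (0.8072, 4.616, 1.976)
∂g/∂v at (0.8072, 4.616, 1.976) = 4.232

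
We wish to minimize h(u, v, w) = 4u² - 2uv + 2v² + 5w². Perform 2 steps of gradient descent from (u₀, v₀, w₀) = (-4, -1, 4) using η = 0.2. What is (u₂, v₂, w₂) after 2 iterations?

(-1.92, 0.44, 4)

∇h = (8u - 2v, -2u + 4v, 10w)
(u₁, v₁, w₁) = (-4, -1, 4) − 0.2·(-30, 4, 40) = (2, -1.8, -4)
(u₂, v₂, w₂) = (2, -1.8, -4) − 0.2·(19.6, -11.2, -40) = (-1.92, 0.44, 4)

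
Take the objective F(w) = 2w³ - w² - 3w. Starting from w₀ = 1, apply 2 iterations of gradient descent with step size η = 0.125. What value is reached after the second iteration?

F′(w) = 6w² - 2w - 3
Step 1: F′(1) = 1; w₁ = 1 − 0.125·1 = 0.875
Step 2: F′(0.875) = -0.15625; w₂ = 0.875 − 0.125·(-0.15625) = 0.89453125

0.89453125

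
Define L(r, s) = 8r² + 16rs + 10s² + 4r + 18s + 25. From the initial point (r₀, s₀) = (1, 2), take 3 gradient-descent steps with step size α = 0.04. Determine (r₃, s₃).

∇L = (16r + 16s + 4, 16r + 20s + 18)
(r₁, s₁) = (1, 2) − 0.04·(52, 74) = (-1.08, -0.96)
(r₂, s₂) = (-1.08, -0.96) − 0.04·(-28.64, -18.48) = (0.0656, -0.2208)
(r₃, s₃) = (0.0656, -0.2208) − 0.04·(1.5168, 14.6336) = (0.004928, -0.806144)

(0.004928, -0.806144)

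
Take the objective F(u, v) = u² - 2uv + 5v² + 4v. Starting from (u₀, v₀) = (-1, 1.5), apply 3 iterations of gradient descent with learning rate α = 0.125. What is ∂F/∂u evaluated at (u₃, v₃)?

∇F = (2u - 2v, -2u + 10v + 4)
Step 1: at (-1, 1.5), ∇F = (-5, 21) → (-1, 1.5) − 0.125·(-5, 21) = (-0.375, -1.125)
Step 2: at (-0.375, -1.125), ∇F = (1.5, -6.5) → (-0.375, -1.125) − 0.125·(1.5, -6.5) = (-0.5625, -0.3125)
Step 3: at (-0.5625, -0.3125), ∇F = (-0.5, 2) → (-0.5625, -0.3125) − 0.125·(-0.5, 2) = (-0.5, -0.5625)
∂F/∂u at (-0.5, -0.5625) = 0.125

0.125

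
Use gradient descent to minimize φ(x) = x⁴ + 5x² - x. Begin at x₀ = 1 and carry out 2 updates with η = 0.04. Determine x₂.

0.31030528

φ′(x) = 4x³ + 10x - 1
Step 1: φ′(1) = 13; x₁ = 1 − 0.04·13 = 0.48
Step 2: φ′(0.48) = 4.242368; x₂ = 0.48 − 0.04·4.242368 = 0.31030528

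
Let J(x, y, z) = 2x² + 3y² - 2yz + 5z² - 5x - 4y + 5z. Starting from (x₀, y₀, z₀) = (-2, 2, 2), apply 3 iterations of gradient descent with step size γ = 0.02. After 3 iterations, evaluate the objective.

17.951883672576

∇J = (4x - 5, 6y - 2z - 4, -2y + 10z + 5)
Step 1: at (-2, 2, 2), ∇J = (-13, 4, 21) → (-2, 2, 2) − 0.02·(-13, 4, 21) = (-1.74, 1.92, 1.58)
Step 2: at (-1.74, 1.92, 1.58), ∇J = (-11.96, 4.36, 16.96) → (-1.74, 1.92, 1.58) − 0.02·(-11.96, 4.36, 16.96) = (-1.5008, 1.8328, 1.2408)
Step 3: at (-1.5008, 1.8328, 1.2408), ∇J = (-11.0032, 4.5152, 13.7424) → (-1.5008, 1.8328, 1.2408) − 0.02·(-11.0032, 4.5152, 13.7424) = (-1.280736, 1.742496, 0.965952)
J(-1.280736, 1.742496, 0.965952) = 17.951883672576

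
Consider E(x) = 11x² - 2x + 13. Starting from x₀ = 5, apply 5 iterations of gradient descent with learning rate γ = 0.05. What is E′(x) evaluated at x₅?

E′(x) = 22x - 2
Step 1: E′(5) = 108; x₁ = 5 − 0.05·108 = -0.4
Step 2: E′(-0.4) = -10.8; x₂ = -0.4 − 0.05·(-10.8) = 0.14
Step 3: E′(0.14) = 1.08; x₃ = 0.14 − 0.05·1.08 = 0.086
Step 4: E′(0.086) = -0.108; x₄ = 0.086 − 0.05·(-0.108) = 0.0914
Step 5: E′(0.0914) = 0.0108; x₅ = 0.0914 − 0.05·0.0108 = 0.09086
E′(x) at (0.09086) = -0.00108

-0.00108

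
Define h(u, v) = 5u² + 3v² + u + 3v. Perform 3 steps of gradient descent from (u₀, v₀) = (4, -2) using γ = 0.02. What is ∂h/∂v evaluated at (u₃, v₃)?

-6.133248

∇h = (10u + 1, 6v + 3)
Step 1: at (4, -2), ∇h = (41, -9) → (4, -2) − 0.02·(41, -9) = (3.18, -1.82)
Step 2: at (3.18, -1.82), ∇h = (32.8, -7.92) → (3.18, -1.82) − 0.02·(32.8, -7.92) = (2.524, -1.6616)
Step 3: at (2.524, -1.6616), ∇h = (26.24, -6.9696) → (2.524, -1.6616) − 0.02·(26.24, -6.9696) = (1.9992, -1.522208)
∂h/∂v at (1.9992, -1.522208) = -6.133248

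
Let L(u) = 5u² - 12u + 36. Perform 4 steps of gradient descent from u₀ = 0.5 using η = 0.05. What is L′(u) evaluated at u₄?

-0.4375

L′(u) = 10u - 12
Step 1: L′(0.5) = -7; u₁ = 0.5 − 0.05·(-7) = 0.85
Step 2: L′(0.85) = -3.5; u₂ = 0.85 − 0.05·(-3.5) = 1.025
Step 3: L′(1.025) = -1.75; u₃ = 1.025 − 0.05·(-1.75) = 1.1125
Step 4: L′(1.1125) = -0.875; u₄ = 1.1125 − 0.05·(-0.875) = 1.15625
L′(u) at (1.15625) = -0.4375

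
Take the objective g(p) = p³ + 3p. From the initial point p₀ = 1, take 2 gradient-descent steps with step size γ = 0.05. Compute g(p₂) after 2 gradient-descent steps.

g′(p) = 3p² + 3
Step 1: g′(1) = 6; p₁ = 1 − 0.05·6 = 0.7
Step 2: g′(0.7) = 4.47; p₂ = 0.7 − 0.05·4.47 = 0.4765
g(0.4765) = 1.537690397125

1.537690397125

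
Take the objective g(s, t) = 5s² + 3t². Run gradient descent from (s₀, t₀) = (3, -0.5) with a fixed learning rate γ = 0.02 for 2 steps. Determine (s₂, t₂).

(1.92, -0.3872)

∇g = (10s, 6t)
Step 1: at (3, -0.5), ∇g = (30, -3) → (3, -0.5) − 0.02·(30, -3) = (2.4, -0.44)
Step 2: at (2.4, -0.44), ∇g = (24, -2.64) → (2.4, -0.44) − 0.02·(24, -2.64) = (1.92, -0.3872)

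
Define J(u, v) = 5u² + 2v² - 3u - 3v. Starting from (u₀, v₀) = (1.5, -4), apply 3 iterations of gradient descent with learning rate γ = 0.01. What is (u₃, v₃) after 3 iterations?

∇J = (10u - 3, 4v - 3)
Step 1: at (1.5, -4), ∇J = (12, -19) → (1.5, -4) − 0.01·(12, -19) = (1.38, -3.81)
Step 2: at (1.38, -3.81), ∇J = (10.8, -18.24) → (1.38, -3.81) − 0.01·(10.8, -18.24) = (1.272, -3.6276)
Step 3: at (1.272, -3.6276), ∇J = (9.72, -17.5104) → (1.272, -3.6276) − 0.01·(9.72, -17.5104) = (1.1748, -3.452496)

(1.1748, -3.452496)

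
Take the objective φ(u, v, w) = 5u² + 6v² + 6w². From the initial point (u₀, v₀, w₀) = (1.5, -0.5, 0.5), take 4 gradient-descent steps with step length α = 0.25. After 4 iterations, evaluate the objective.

∇φ = (10u, 12v, 12w)
Step 1: at (1.5, -0.5, 0.5), ∇φ = (15, -6, 6) → (1.5, -0.5, 0.5) − 0.25·(15, -6, 6) = (-2.25, 1, -1)
Step 2: at (-2.25, 1, -1), ∇φ = (-22.5, 12, -12) → (-2.25, 1, -1) − 0.25·(-22.5, 12, -12) = (3.375, -2, 2)
Step 3: at (3.375, -2, 2), ∇φ = (33.75, -24, 24) → (3.375, -2, 2) − 0.25·(33.75, -24, 24) = (-5.0625, 4, -4)
Step 4: at (-5.0625, 4, -4), ∇φ = (-50.625, 48, -48) → (-5.0625, 4, -4) − 0.25·(-50.625, 48, -48) = (7.59375, -8, 8)
φ(7.59375, -8, 8) = 1056.3251953125

1056.3251953125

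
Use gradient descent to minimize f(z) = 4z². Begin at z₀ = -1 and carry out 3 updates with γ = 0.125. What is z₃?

f′(z) = 8z
Step 1: f′(-1) = -8; z₁ = -1 − 0.125·(-8) = 0
Step 2: f′(0) = 0; z₂ = 0 − 0.125·0 = 0
Step 3: f′(0) = 0; z₃ = 0 − 0.125·0 = 0

0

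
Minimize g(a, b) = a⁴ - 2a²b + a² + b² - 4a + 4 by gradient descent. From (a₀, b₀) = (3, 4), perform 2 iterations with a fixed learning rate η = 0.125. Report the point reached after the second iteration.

∇g = (4a³ - 4ab + 2a - 4, -2a² + 2b)
(a₁, b₁) = (3, 4) − 0.125·(62, -10) = (-4.75, 5.25)
(a₂, b₂) = (-4.75, 5.25) − 0.125·(-342.4375, -34.625) = (38.0546875, 9.578125)

(38.0546875, 9.578125)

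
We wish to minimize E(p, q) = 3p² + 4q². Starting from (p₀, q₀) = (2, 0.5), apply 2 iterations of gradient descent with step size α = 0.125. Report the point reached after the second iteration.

∇E = (6p, 8q)
Step 1: at (2, 0.5), ∇E = (12, 4) → (2, 0.5) − 0.125·(12, 4) = (0.5, 0)
Step 2: at (0.5, 0), ∇E = (3, 0) → (0.5, 0) − 0.125·(3, 0) = (0.125, 0)

(0.125, 0)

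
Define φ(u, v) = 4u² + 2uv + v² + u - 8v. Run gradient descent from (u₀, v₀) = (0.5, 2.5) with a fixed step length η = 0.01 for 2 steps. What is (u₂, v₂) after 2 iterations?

∇φ = (8u + 2v + 1, 2u + 2v - 8)
Step 1: at (0.5, 2.5), ∇φ = (10, -2) → (0.5, 2.5) − 0.01·(10, -2) = (0.4, 2.52)
Step 2: at (0.4, 2.52), ∇φ = (9.24, -2.16) → (0.4, 2.52) − 0.01·(9.24, -2.16) = (0.3076, 2.5416)

(0.3076, 2.5416)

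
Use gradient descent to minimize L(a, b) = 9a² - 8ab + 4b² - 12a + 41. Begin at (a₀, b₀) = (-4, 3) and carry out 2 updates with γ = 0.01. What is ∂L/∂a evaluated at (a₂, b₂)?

-65.5152

∇L = (18a - 8b - 12, -8a + 8b)
(a₁, b₁) = (-4, 3) − 0.01·(-108, 56) = (-2.92, 2.44)
(a₂, b₂) = (-2.92, 2.44) − 0.01·(-84.08, 42.88) = (-2.0792, 2.0112)
∂L/∂a at (-2.0792, 2.0112) = -65.5152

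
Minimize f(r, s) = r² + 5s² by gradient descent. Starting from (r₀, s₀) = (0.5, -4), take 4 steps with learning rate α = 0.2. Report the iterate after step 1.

∇f = (2r, 10s)
(r₁, s₁) = (0.5, -4) − 0.2·(1, -40) = (0.3, 4)

(0.3, 4)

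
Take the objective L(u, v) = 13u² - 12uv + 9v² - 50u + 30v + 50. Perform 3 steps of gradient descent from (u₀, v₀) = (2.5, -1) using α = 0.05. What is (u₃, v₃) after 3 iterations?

(1.3795, -0.325)

∇L = (26u - 12v - 50, -12u + 18v + 30)
Step 1: at (2.5, -1), ∇L = (27, -18) → (2.5, -1) − 0.05·(27, -18) = (1.15, -0.1)
Step 2: at (1.15, -0.1), ∇L = (-18.9, 14.4) → (1.15, -0.1) − 0.05·(-18.9, 14.4) = (2.095, -0.82)
Step 3: at (2.095, -0.82), ∇L = (14.31, -9.9) → (2.095, -0.82) − 0.05·(14.31, -9.9) = (1.3795, -0.325)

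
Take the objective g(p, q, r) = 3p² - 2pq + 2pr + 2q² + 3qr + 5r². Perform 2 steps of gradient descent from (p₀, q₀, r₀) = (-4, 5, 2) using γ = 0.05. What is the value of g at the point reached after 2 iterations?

∇g = (6p - 2q + 2r, -2p + 4q + 3r, 2p + 3q + 10r)
Step 1: at (-4, 5, 2), ∇g = (-30, 34, 27) → (-4, 5, 2) − 0.05·(-30, 34, 27) = (-2.5, 3.3, 0.65)
Step 2: at (-2.5, 3.3, 0.65), ∇g = (-20.3, 20.15, 11.4) → (-2.5, 3.3, 0.65) − 0.05·(-20.3, 20.15, 11.4) = (-1.485, 2.2925, 0.08)
g(-1.485, 2.2925, 0.08) = 24.2801125

24.2801125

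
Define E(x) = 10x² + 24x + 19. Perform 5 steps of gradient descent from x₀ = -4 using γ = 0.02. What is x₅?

-1.417728

E′(x) = 20x + 24
Step 1: E′(-4) = -56; x₁ = -4 − 0.02·(-56) = -2.88
Step 2: E′(-2.88) = -33.6; x₂ = -2.88 − 0.02·(-33.6) = -2.208
Step 3: E′(-2.208) = -20.16; x₃ = -2.208 − 0.02·(-20.16) = -1.8048
Step 4: E′(-1.8048) = -12.096; x₄ = -1.8048 − 0.02·(-12.096) = -1.56288
Step 5: E′(-1.56288) = -7.2576; x₅ = -1.56288 − 0.02·(-7.2576) = -1.417728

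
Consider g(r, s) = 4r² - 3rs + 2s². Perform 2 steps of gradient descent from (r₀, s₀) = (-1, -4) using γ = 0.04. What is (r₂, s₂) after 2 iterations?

∇g = (8r - 3s, -3r + 4s)
Step 1: at (-1, -4), ∇g = (4, -13) → (-1, -4) − 0.04·(4, -13) = (-1.16, -3.48)
Step 2: at (-1.16, -3.48), ∇g = (1.16, -10.44) → (-1.16, -3.48) − 0.04·(1.16, -10.44) = (-1.2064, -3.0624)

(-1.2064, -3.0624)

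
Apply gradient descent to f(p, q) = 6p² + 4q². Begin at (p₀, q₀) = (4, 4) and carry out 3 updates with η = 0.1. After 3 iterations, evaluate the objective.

0.01024

∇f = (12p, 8q)
Step 1: at (4, 4), ∇f = (48, 32) → (4, 4) − 0.1·(48, 32) = (-0.8, 0.8)
Step 2: at (-0.8, 0.8), ∇f = (-9.6, 6.4) → (-0.8, 0.8) − 0.1·(-9.6, 6.4) = (0.16, 0.16)
Step 3: at (0.16, 0.16), ∇f = (1.92, 1.28) → (0.16, 0.16) − 0.1·(1.92, 1.28) = (-0.032, 0.032)
f(-0.032, 0.032) = 0.01024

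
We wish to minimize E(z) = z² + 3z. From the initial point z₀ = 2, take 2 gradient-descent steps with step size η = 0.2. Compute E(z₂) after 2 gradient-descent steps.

E′(z) = 2z + 3
z₁ = 2 − 0.2·7 = 0.6
z₂ = 0.6 − 0.2·4.2 = -0.24
E(-0.24) = -0.6624

-0.6624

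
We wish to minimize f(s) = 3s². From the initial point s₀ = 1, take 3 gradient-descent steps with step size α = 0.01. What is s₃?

0.830584

f′(s) = 6s
s₁ = 1 − 0.01·6 = 0.94
s₂ = 0.94 − 0.01·5.64 = 0.8836
s₃ = 0.8836 − 0.01·5.3016 = 0.830584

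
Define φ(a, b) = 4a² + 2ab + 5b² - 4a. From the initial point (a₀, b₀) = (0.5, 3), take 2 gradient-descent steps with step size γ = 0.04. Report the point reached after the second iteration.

(0.196, 1.0352)

∇φ = (8a + 2b - 4, 2a + 10b)
(a₁, b₁) = (0.5, 3) − 0.04·(6, 31) = (0.26, 1.76)
(a₂, b₂) = (0.26, 1.76) − 0.04·(1.6, 18.12) = (0.196, 1.0352)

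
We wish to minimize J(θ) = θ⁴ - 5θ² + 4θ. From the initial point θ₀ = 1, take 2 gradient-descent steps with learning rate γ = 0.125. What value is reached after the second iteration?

J′(θ) = 4θ³ - 10θ + 4
θ₁ = 1 − 0.125·(-2) = 1.25
θ₂ = 1.25 − 0.125·(-0.6875) = 1.3359375

1.3359375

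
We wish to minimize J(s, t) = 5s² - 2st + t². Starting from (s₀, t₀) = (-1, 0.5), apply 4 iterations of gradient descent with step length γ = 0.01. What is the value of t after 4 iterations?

0.39567808

∇J = (10s - 2t, -2s + 2t)
Step 1: at (-1, 0.5), ∇J = (-11, 3) → (-1, 0.5) − 0.01·(-11, 3) = (-0.89, 0.47)
Step 2: at (-0.89, 0.47), ∇J = (-9.84, 2.72) → (-0.89, 0.47) − 0.01·(-9.84, 2.72) = (-0.7916, 0.4428)
Step 3: at (-0.7916, 0.4428), ∇J = (-8.8016, 2.4688) → (-0.7916, 0.4428) − 0.01·(-8.8016, 2.4688) = (-0.703584, 0.418112)
Step 4: at (-0.703584, 0.418112), ∇J = (-7.872064, 2.243392) → (-0.703584, 0.418112) − 0.01·(-7.872064, 2.243392) = (-0.62486336, 0.39567808)
t = 0.39567808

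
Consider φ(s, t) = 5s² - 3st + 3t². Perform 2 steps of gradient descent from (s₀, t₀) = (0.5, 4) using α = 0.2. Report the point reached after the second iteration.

(-2.2, 1.24)

∇φ = (10s - 3t, -3s + 6t)
(s₁, t₁) = (0.5, 4) − 0.2·(-7, 22.5) = (1.9, -0.5)
(s₂, t₂) = (1.9, -0.5) − 0.2·(20.5, -8.7) = (-2.2, 1.24)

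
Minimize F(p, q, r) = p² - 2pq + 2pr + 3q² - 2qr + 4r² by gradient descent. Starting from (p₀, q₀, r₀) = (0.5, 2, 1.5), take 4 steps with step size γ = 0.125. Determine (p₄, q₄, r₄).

∇F = (2p - 2q + 2r, -2p + 6q - 2r, 2p - 2q + 8r)
Step 1: at (0.5, 2, 1.5), ∇F = (0, 8, 9) → (0.5, 2, 1.5) − 0.125·(0, 8, 9) = (0.5, 1, 0.375)
Step 2: at (0.5, 1, 0.375), ∇F = (-0.25, 4.25, 2) → (0.5, 1, 0.375) − 0.125·(-0.25, 4.25, 2) = (0.53125, 0.46875, 0.125)
Step 3: at (0.53125, 0.46875, 0.125), ∇F = (0.375, 1.5, 1.125) → (0.53125, 0.46875, 0.125) − 0.125·(0.375, 1.5, 1.125) = (0.484375, 0.28125, -0.015625)
Step 4: at (0.484375, 0.28125, -0.015625), ∇F = (0.375, 0.75, 0.28125) → (0.484375, 0.28125, -0.015625) − 0.125·(0.375, 0.75, 0.28125) = (0.4375, 0.1875, -0.05078125)

(0.4375, 0.1875, -0.05078125)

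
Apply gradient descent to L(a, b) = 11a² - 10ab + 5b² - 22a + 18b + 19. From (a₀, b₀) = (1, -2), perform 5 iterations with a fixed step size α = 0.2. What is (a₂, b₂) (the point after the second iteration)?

∇L = (22a - 10b - 22, -10a + 10b + 18)
Step 1: at (1, -2), ∇L = (20, -12) → (1, -2) − 0.2·(20, -12) = (-3, 0.4)
Step 2: at (-3, 0.4), ∇L = (-92, 52) → (-3, 0.4) − 0.2·(-92, 52) = (15.4, -10)

(15.4, -10)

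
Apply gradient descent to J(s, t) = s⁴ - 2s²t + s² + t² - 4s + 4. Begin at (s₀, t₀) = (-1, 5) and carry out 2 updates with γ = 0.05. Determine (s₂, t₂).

∇J = (4s³ - 4st + 2s - 4, -2s² + 2t)
(s₁, t₁) = (-1, 5) − 0.05·(10, 8) = (-1.5, 4.6)
(s₂, t₂) = (-1.5, 4.6) − 0.05·(7.1, 4.7) = (-1.855, 4.365)

(-1.855, 4.365)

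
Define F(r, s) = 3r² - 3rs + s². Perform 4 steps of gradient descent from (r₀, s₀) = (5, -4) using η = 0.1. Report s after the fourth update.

-0.886

∇F = (6r - 3s, -3r + 2s)
(r₁, s₁) = (5, -4) − 0.1·(42, -23) = (0.8, -1.7)
(r₂, s₂) = (0.8, -1.7) − 0.1·(9.9, -5.8) = (-0.19, -1.12)
(r₃, s₃) = (-0.19, -1.12) − 0.1·(2.22, -1.67) = (-0.412, -0.953)
(r₄, s₄) = (-0.412, -0.953) − 0.1·(0.387, -0.67) = (-0.4507, -0.886)
s = -0.886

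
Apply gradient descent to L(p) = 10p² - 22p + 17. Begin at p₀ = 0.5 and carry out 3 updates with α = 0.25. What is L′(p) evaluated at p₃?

768

L′(p) = 20p - 22
Step 1: L′(0.5) = -12; p₁ = 0.5 − 0.25·(-12) = 3.5
Step 2: L′(3.5) = 48; p₂ = 3.5 − 0.25·48 = -8.5
Step 3: L′(-8.5) = -192; p₃ = -8.5 − 0.25·(-192) = 39.5
L′(p) at (39.5) = 768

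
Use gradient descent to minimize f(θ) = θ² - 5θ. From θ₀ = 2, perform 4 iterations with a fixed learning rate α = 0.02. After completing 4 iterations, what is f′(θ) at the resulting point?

-0.84934656

f′(θ) = 2θ - 5
θ₁ = 2 − 0.02·(-1) = 2.02
θ₂ = 2.02 − 0.02·(-0.96) = 2.0392
θ₃ = 2.0392 − 0.02·(-0.9216) = 2.057632
θ₄ = 2.057632 − 0.02·(-0.884736) = 2.07532672
f′(θ) at (2.07532672) = -0.84934656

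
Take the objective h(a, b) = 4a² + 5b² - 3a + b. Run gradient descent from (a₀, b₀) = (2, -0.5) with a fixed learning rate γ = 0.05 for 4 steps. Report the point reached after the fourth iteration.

(0.5856, -0.125)

∇h = (8a - 3, 10b + 1)
Step 1: at (2, -0.5), ∇h = (13, -4) → (2, -0.5) − 0.05·(13, -4) = (1.35, -0.3)
Step 2: at (1.35, -0.3), ∇h = (7.8, -2) → (1.35, -0.3) − 0.05·(7.8, -2) = (0.96, -0.2)
Step 3: at (0.96, -0.2), ∇h = (4.68, -1) → (0.96, -0.2) − 0.05·(4.68, -1) = (0.726, -0.15)
Step 4: at (0.726, -0.15), ∇h = (2.808, -0.5) → (0.726, -0.15) − 0.05·(2.808, -0.5) = (0.5856, -0.125)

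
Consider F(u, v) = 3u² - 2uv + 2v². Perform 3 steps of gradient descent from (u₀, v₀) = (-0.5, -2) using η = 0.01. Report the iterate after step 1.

∇F = (6u - 2v, -2u + 4v)
(u₁, v₁) = (-0.5, -2) − 0.01·(1, -7) = (-0.51, -1.93)

(-0.51, -1.93)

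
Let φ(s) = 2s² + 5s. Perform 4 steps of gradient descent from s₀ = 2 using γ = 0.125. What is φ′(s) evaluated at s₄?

0.8125

φ′(s) = 4s + 5
Step 1: φ′(2) = 13; s₁ = 2 − 0.125·13 = 0.375
Step 2: φ′(0.375) = 6.5; s₂ = 0.375 − 0.125·6.5 = -0.4375
Step 3: φ′(-0.4375) = 3.25; s₃ = -0.4375 − 0.125·3.25 = -0.84375
Step 4: φ′(-0.84375) = 1.625; s₄ = -0.84375 − 0.125·1.625 = -1.046875
φ′(s) at (-1.046875) = 0.8125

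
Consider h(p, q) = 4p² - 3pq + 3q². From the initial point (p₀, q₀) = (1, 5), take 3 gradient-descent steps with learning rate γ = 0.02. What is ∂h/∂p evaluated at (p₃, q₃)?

-0.612504

∇h = (8p - 3q, -3p + 6q)
Step 1: at (1, 5), ∇h = (-7, 27) → (1, 5) − 0.02·(-7, 27) = (1.14, 4.46)
Step 2: at (1.14, 4.46), ∇h = (-4.26, 23.34) → (1.14, 4.46) − 0.02·(-4.26, 23.34) = (1.2252, 3.9932)
Step 3: at (1.2252, 3.9932), ∇h = (-2.178, 20.2836) → (1.2252, 3.9932) − 0.02·(-2.178, 20.2836) = (1.26876, 3.587528)
∂h/∂p at (1.26876, 3.587528) = -0.612504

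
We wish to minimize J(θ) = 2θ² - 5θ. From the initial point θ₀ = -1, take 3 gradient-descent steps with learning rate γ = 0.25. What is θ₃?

J′(θ) = 4θ - 5
Step 1: J′(-1) = -9; θ₁ = -1 − 0.25·(-9) = 1.25
Step 2: J′(1.25) = 0; θ₂ = 1.25 − 0.25·0 = 1.25
Step 3: J′(1.25) = 0; θ₃ = 1.25 − 0.25·0 = 1.25

1.25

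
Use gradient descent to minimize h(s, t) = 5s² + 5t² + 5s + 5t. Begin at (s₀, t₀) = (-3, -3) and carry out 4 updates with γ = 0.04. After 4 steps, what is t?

∇h = (10s + 5, 10t + 5)
(s₁, t₁) = (-3, -3) − 0.04·(-25, -25) = (-2, -2)
(s₂, t₂) = (-2, -2) − 0.04·(-15, -15) = (-1.4, -1.4)
(s₃, t₃) = (-1.4, -1.4) − 0.04·(-9, -9) = (-1.04, -1.04)
(s₄, t₄) = (-1.04, -1.04) − 0.04·(-5.4, -5.4) = (-0.824, -0.824)
t = -0.824

-0.824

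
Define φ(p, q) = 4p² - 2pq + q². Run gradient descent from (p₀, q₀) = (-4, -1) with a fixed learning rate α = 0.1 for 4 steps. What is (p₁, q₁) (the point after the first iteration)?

(-1, -1.6)

∇φ = (8p - 2q, -2p + 2q)
(p₁, q₁) = (-4, -1) − 0.1·(-30, 6) = (-1, -1.6)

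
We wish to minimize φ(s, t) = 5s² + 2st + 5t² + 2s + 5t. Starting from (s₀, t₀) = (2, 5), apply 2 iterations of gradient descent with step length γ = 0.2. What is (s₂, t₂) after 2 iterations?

∇φ = (10s + 2t + 2, 2s + 10t + 5)
(s₁, t₁) = (2, 5) − 0.2·(32, 59) = (-4.4, -6.8)
(s₂, t₂) = (-4.4, -6.8) − 0.2·(-55.6, -71.8) = (6.72, 7.56)

(6.72, 7.56)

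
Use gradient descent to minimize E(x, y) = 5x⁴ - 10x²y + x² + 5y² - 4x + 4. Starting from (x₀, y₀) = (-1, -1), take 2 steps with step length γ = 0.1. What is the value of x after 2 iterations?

∇E = (20x³ - 20xy + 2x - 4, -10x² + 10y)
(x₁, y₁) = (-1, -1) − 0.1·(-46, -20) = (3.6, 1)
(x₂, y₂) = (3.6, 1) − 0.1·(864.32, -119.6) = (-82.832, 12.96)
x = -82.832

-82.832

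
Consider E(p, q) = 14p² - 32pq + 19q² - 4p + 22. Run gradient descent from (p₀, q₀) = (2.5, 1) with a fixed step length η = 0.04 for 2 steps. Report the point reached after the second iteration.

∇E = (28p - 32q - 4, -32p + 38q)
(p₁, q₁) = (2.5, 1) − 0.04·(34, -42) = (1.14, 2.68)
(p₂, q₂) = (1.14, 2.68) − 0.04·(-57.84, 65.36) = (3.4536, 0.0656)

(3.4536, 0.0656)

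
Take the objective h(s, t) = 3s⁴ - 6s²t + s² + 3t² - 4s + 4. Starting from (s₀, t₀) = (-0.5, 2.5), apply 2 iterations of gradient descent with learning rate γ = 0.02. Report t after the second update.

2.016268

∇h = (12s³ - 12st + 2s - 4, -6s² + 6t)
Step 1: at (-0.5, 2.5), ∇h = (8.5, 13.5) → (-0.5, 2.5) − 0.02·(8.5, 13.5) = (-0.67, 2.23)
Step 2: at (-0.67, 2.23), ∇h = (8.980044, 10.6866) → (-0.67, 2.23) − 0.02·(8.980044, 10.6866) = (-0.84960088, 2.016268)
t = 2.016268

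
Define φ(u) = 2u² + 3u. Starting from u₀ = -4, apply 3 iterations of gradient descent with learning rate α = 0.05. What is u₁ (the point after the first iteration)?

φ′(u) = 4u + 3
Step 1: φ′(-4) = -13; u₁ = -4 − 0.05·(-13) = -3.35

-3.35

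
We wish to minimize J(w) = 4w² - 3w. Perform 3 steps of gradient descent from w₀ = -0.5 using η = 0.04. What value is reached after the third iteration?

0.099872

J′(w) = 8w - 3
Step 1: J′(-0.5) = -7; w₁ = -0.5 − 0.04·(-7) = -0.22
Step 2: J′(-0.22) = -4.76; w₂ = -0.22 − 0.04·(-4.76) = -0.0296
Step 3: J′(-0.0296) = -3.2368; w₃ = -0.0296 − 0.04·(-3.2368) = 0.099872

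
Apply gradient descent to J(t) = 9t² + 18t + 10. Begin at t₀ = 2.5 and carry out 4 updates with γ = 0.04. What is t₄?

-0.97848704

J′(t) = 18t + 18
Step 1: J′(2.5) = 63; t₁ = 2.5 − 0.04·63 = -0.02
Step 2: J′(-0.02) = 17.64; t₂ = -0.02 − 0.04·17.64 = -0.7256
Step 3: J′(-0.7256) = 4.9392; t₃ = -0.7256 − 0.04·4.9392 = -0.923168
Step 4: J′(-0.923168) = 1.382976; t₄ = -0.923168 − 0.04·1.382976 = -0.97848704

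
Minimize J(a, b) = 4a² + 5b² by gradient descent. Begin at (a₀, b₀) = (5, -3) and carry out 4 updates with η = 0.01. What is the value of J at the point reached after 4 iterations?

70.69291176375616

∇J = (8a, 10b)
(a₁, b₁) = (5, -3) − 0.01·(40, -30) = (4.6, -2.7)
(a₂, b₂) = (4.6, -2.7) − 0.01·(36.8, -27) = (4.232, -2.43)
(a₃, b₃) = (4.232, -2.43) − 0.01·(33.856, -24.3) = (3.89344, -2.187)
(a₄, b₄) = (3.89344, -2.187) − 0.01·(31.14752, -21.87) = (3.5819648, -1.9683)
J(3.5819648, -1.9683) = 70.69291176375616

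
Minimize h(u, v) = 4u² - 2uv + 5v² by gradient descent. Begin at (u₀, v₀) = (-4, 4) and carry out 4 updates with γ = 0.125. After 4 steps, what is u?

-0.078125

∇h = (8u - 2v, -2u + 10v)
Step 1: at (-4, 4), ∇h = (-40, 48) → (-4, 4) − 0.125·(-40, 48) = (1, -2)
Step 2: at (1, -2), ∇h = (12, -22) → (1, -2) − 0.125·(12, -22) = (-0.5, 0.75)
Step 3: at (-0.5, 0.75), ∇h = (-5.5, 8.5) → (-0.5, 0.75) − 0.125·(-5.5, 8.5) = (0.1875, -0.3125)
Step 4: at (0.1875, -0.3125), ∇h = (2.125, -3.5) → (0.1875, -0.3125) − 0.125·(2.125, -3.5) = (-0.078125, 0.125)
u = -0.078125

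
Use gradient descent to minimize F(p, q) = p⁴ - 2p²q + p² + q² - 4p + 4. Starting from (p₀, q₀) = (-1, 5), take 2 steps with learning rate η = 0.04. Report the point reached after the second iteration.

(-1.73728, 4.4624)

∇F = (4p³ - 4pq + 2p - 4, -2p² + 2q)
Step 1: at (-1, 5), ∇F = (10, 8) → (-1, 5) − 0.04·(10, 8) = (-1.4, 4.68)
Step 2: at (-1.4, 4.68), ∇F = (8.432, 5.44) → (-1.4, 4.68) − 0.04·(8.432, 5.44) = (-1.73728, 4.4624)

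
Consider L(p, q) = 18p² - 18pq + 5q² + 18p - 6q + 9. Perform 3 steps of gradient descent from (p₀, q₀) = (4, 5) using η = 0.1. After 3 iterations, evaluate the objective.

124372.744704

∇L = (36p - 18q + 18, -18p + 10q - 6)
(p₁, q₁) = (4, 5) − 0.1·(72, -28) = (-3.2, 7.8)
(p₂, q₂) = (-3.2, 7.8) − 0.1·(-237.6, 129.6) = (20.56, -5.16)
(p₃, q₃) = (20.56, -5.16) − 0.1·(851.04, -427.68) = (-64.544, 37.608)
L(-64.544, 37.608) = 124372.744704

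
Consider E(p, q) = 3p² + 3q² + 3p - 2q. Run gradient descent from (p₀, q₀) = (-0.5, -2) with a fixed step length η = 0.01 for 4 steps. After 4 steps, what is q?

∇E = (6p + 3, 6q - 2)
Step 1: at (-0.5, -2), ∇E = (0, -14) → (-0.5, -2) − 0.01·(0, -14) = (-0.5, -1.86)
Step 2: at (-0.5, -1.86), ∇E = (0, -13.16) → (-0.5, -1.86) − 0.01·(0, -13.16) = (-0.5, -1.7284)
Step 3: at (-0.5, -1.7284), ∇E = (0, -12.3704) → (-0.5, -1.7284) − 0.01·(0, -12.3704) = (-0.5, -1.604696)
Step 4: at (-0.5, -1.604696), ∇E = (0, -11.628176) → (-0.5, -1.604696) − 0.01·(0, -11.628176) = (-0.5, -1.48841424)
q = -1.48841424

-1.48841424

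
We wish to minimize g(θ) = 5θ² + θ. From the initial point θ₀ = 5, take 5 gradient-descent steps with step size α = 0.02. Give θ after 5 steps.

g′(θ) = 10θ + 1
Step 1: g′(5) = 51; θ₁ = 5 − 0.02·51 = 3.98
Step 2: g′(3.98) = 40.8; θ₂ = 3.98 − 0.02·40.8 = 3.164
Step 3: g′(3.164) = 32.64; θ₃ = 3.164 − 0.02·32.64 = 2.5112
Step 4: g′(2.5112) = 26.112; θ₄ = 2.5112 − 0.02·26.112 = 1.98896
Step 5: g′(1.98896) = 20.8896; θ₅ = 1.98896 − 0.02·20.8896 = 1.571168

1.571168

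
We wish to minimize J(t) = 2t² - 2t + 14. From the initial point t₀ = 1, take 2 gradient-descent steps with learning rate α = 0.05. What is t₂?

0.82

J′(t) = 4t - 2
t₁ = 1 − 0.05·2 = 0.9
t₂ = 0.9 − 0.05·1.6 = 0.82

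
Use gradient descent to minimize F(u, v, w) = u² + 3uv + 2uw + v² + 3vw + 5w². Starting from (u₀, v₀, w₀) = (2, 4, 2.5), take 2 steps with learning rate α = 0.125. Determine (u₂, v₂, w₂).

(-0.3046875, 2.203125, 0.3203125)

∇F = (2u + 3v + 2w, 3u + 2v + 3w, 2u + 3v + 10w)
(u₁, v₁, w₁) = (2, 4, 2.5) − 0.125·(21, 21.5, 41) = (-0.625, 1.3125, -2.625)
(u₂, v₂, w₂) = (-0.625, 1.3125, -2.625) − 0.125·(-2.5625, -7.125, -23.5625) = (-0.3046875, 2.203125, 0.3203125)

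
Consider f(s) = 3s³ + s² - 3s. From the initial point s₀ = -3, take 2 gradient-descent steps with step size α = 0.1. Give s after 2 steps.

f′(s) = 9s² + 2s - 3
Step 1: f′(-3) = 72; s₁ = -3 − 0.1·72 = -10.2
Step 2: f′(-10.2) = 912.96; s₂ = -10.2 − 0.1·912.96 = -101.496

-101.496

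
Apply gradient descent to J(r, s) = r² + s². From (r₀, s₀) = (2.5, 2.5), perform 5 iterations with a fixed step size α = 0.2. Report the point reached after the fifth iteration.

(0.1944, 0.1944)

∇J = (2r, 2s)
Step 1: at (2.5, 2.5), ∇J = (5, 5) → (2.5, 2.5) − 0.2·(5, 5) = (1.5, 1.5)
Step 2: at (1.5, 1.5), ∇J = (3, 3) → (1.5, 1.5) − 0.2·(3, 3) = (0.9, 0.9)
Step 3: at (0.9, 0.9), ∇J = (1.8, 1.8) → (0.9, 0.9) − 0.2·(1.8, 1.8) = (0.54, 0.54)
Step 4: at (0.54, 0.54), ∇J = (1.08, 1.08) → (0.54, 0.54) − 0.2·(1.08, 1.08) = (0.324, 0.324)
Step 5: at (0.324, 0.324), ∇J = (0.648, 0.648) → (0.324, 0.324) − 0.2·(0.648, 0.648) = (0.1944, 0.1944)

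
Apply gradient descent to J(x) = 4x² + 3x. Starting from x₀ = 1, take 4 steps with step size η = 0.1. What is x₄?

-0.3728

J′(x) = 8x + 3
x₁ = 1 − 0.1·11 = -0.1
x₂ = -0.1 − 0.1·2.2 = -0.32
x₃ = -0.32 − 0.1·0.44 = -0.364
x₄ = -0.364 − 0.1·0.088 = -0.3728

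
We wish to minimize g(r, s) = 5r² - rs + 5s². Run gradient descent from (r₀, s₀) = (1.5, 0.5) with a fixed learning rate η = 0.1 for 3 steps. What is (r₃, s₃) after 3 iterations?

(0.0005, 0.0015)

∇g = (10r - s, -r + 10s)
Step 1: at (1.5, 0.5), ∇g = (14.5, 3.5) → (1.5, 0.5) − 0.1·(14.5, 3.5) = (0.05, 0.15)
Step 2: at (0.05, 0.15), ∇g = (0.35, 1.45) → (0.05, 0.15) − 0.1·(0.35, 1.45) = (0.015, 0.005)
Step 3: at (0.015, 0.005), ∇g = (0.145, 0.035) → (0.015, 0.005) − 0.1·(0.145, 0.035) = (0.0005, 0.0015)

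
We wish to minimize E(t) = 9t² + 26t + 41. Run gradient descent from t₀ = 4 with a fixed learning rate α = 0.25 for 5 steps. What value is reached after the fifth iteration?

-2860.96875

E′(t) = 18t + 26
t₁ = 4 − 0.25·98 = -20.5
t₂ = -20.5 − 0.25·(-343) = 65.25
t₃ = 65.25 − 0.25·1200.5 = -234.875
t₄ = -234.875 − 0.25·(-4201.75) = 815.5625
t₅ = 815.5625 − 0.25·14706.125 = -2860.96875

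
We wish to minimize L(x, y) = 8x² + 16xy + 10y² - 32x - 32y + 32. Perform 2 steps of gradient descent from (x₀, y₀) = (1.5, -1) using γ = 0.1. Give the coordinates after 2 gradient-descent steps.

∇L = (16x + 16y - 32, 16x + 20y - 32)
Step 1: at (1.5, -1), ∇L = (-24, -28) → (1.5, -1) − 0.1·(-24, -28) = (3.9, 1.8)
Step 2: at (3.9, 1.8), ∇L = (59.2, 66.4) → (3.9, 1.8) − 0.1·(59.2, 66.4) = (-2.02, -4.84)

(-2.02, -4.84)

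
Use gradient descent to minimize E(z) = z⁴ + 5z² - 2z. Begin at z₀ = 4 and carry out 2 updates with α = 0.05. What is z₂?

239.7586

E′(z) = 4z³ + 10z - 2
Step 1: E′(4) = 294; z₁ = 4 − 0.05·294 = -10.7
Step 2: E′(-10.7) = -5009.172; z₂ = -10.7 − 0.05·(-5009.172) = 239.7586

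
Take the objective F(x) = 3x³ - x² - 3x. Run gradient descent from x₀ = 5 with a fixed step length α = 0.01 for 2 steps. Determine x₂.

2.221104

F′(x) = 9x² - 2x - 3
Step 1: F′(5) = 212; x₁ = 5 − 0.01·212 = 2.88
Step 2: F′(2.88) = 65.8896; x₂ = 2.88 − 0.01·65.8896 = 2.221104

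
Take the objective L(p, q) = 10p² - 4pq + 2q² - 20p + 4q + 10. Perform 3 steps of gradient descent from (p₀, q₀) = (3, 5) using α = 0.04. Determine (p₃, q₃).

∇L = (20p - 4q - 20, -4p + 4q + 4)
(p₁, q₁) = (3, 5) − 0.04·(20, 12) = (2.2, 4.52)
(p₂, q₂) = (2.2, 4.52) − 0.04·(5.92, 13.28) = (1.9632, 3.9888)
(p₃, q₃) = (1.9632, 3.9888) − 0.04·(3.3088, 12.1024) = (1.830848, 3.504704)

(1.830848, 3.504704)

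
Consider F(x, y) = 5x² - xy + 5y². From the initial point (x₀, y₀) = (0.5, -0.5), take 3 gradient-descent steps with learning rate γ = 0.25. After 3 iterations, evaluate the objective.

78.98797607421875

∇F = (10x - y, -x + 10y)
(x₁, y₁) = (0.5, -0.5) − 0.25·(5.5, -5.5) = (-0.875, 0.875)
(x₂, y₂) = (-0.875, 0.875) − 0.25·(-9.625, 9.625) = (1.53125, -1.53125)
(x₃, y₃) = (1.53125, -1.53125) − 0.25·(16.84375, -16.84375) = (-2.6796875, 2.6796875)
F(-2.6796875, 2.6796875) = 78.98797607421875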